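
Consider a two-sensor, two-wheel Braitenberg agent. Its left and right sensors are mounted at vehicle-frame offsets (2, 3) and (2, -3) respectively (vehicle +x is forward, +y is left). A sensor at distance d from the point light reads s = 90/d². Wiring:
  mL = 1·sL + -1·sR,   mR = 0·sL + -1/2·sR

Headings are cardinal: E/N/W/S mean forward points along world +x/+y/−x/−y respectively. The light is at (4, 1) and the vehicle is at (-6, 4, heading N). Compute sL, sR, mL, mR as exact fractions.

45/97 45/37 -2700/3589 -45/74

left sensor world pos  = (-9, 6); dL² = 194
right sensor world pos = (-3, 6); dR² = 74
sL = 90/194 = 45/97
sR = 90/74 = 45/37
mL = 1·sL + -1·sR = -2700/3589
mR = 0·sL + -1/2·sR = -45/74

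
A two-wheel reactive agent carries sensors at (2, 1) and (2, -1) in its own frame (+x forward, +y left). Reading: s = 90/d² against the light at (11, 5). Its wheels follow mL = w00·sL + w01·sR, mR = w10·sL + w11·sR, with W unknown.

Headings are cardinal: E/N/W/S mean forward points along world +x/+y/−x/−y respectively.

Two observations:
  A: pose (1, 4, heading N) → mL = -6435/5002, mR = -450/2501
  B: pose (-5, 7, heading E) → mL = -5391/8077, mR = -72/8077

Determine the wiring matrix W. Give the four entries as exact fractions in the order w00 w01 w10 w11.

obs A: pose=(1,4,N) → sL=45/61, sR=45/41, mL=-6435/5002, mR=-450/2501
obs B: pose=(-5,7,E) → sL=18/41, sR=90/197, mL=-5391/8077, mR=-72/8077
sensor matrix S = [[45/61, 45/41], [18/41, 90/197]]; det S = -2925720/20200577
solve [mL_A; mL_B] = S·[w00; w01] and [mR_A; mR_B] = S·[w10; w11]:
  w00 = -1, w01 = -1/2, w10 = 1/2, w11 = -1/2

-1 -1/2 1/2 -1/2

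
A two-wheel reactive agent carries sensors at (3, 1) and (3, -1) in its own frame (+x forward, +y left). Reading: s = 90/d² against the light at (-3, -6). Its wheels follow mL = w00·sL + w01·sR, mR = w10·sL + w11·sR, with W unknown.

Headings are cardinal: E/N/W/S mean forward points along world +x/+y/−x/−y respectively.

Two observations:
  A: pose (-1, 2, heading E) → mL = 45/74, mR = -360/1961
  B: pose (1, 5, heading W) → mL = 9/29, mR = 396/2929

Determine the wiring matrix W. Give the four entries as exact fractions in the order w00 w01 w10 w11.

0 1/2 1/2 -1/2

obs A: pose=(-1,2,E) → sL=45/53, sR=45/37, mL=45/74, mR=-360/1961
obs B: pose=(1,5,W) → sL=90/101, sR=18/29, mL=9/29, mR=396/2929
sensor matrix S = [[45/53, 45/37], [90/101, 18/29]]; det S = -3197880/5743769
solve [mL_A; mL_B] = S·[w00; w01] and [mR_A; mR_B] = S·[w10; w11]:
  w00 = 0, w01 = 1/2, w10 = 1/2, w11 = -1/2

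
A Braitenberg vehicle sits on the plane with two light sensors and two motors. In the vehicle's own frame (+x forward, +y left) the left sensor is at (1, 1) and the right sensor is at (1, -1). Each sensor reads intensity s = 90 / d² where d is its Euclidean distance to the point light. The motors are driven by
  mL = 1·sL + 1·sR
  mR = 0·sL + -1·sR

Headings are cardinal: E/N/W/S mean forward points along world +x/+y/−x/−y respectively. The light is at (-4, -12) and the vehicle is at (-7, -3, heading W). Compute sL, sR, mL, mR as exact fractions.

left sensor world pos  = (-8, -4); dL² = 80
right sensor world pos = (-8, -2); dR² = 116
sL = 90/80 = 9/8
sR = 90/116 = 45/58
mL = 1·sL + 1·sR = 441/232
mR = 0·sL + -1·sR = -45/58

9/8 45/58 441/232 -45/58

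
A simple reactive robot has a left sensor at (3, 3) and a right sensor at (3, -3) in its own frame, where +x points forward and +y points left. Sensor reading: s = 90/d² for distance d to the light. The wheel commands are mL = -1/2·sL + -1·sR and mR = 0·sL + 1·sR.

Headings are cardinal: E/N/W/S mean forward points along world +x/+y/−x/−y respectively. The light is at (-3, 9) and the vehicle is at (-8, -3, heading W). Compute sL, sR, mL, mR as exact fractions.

left sensor world pos  = (-11, -6); dL² = 289
right sensor world pos = (-11, 0); dR² = 145
sL = 90/289 = 90/289
sR = 90/145 = 18/29
mL = -1/2·sL + -1·sR = -6507/8381
mR = 0·sL + 1·sR = 18/29

90/289 18/29 -6507/8381 18/29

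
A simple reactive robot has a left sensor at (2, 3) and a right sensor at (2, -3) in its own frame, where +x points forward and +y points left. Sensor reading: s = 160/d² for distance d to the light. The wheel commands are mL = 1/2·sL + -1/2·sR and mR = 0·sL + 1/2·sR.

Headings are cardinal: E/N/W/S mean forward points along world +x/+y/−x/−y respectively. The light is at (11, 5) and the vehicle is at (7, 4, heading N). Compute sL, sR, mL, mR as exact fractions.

left sensor world pos  = (4, 6); dL² = 50
right sensor world pos = (10, 6); dR² = 2
sL = 160/50 = 16/5
sR = 160/2 = 80
mL = 1/2·sL + -1/2·sR = -192/5
mR = 0·sL + 1/2·sR = 40

16/5 80 -192/5 40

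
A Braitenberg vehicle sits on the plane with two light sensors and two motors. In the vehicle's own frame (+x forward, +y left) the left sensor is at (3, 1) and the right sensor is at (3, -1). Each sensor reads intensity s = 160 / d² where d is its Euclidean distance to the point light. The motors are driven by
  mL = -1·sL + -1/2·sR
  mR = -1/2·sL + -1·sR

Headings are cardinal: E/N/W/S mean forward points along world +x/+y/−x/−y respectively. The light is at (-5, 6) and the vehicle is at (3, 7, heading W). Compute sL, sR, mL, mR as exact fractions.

left sensor world pos  = (0, 6); dL² = 25
right sensor world pos = (0, 8); dR² = 29
sL = 160/25 = 32/5
sR = 160/29 = 160/29
mL = -1·sL + -1/2·sR = -1328/145
mR = -1/2·sL + -1·sR = -1264/145

32/5 160/29 -1328/145 -1264/145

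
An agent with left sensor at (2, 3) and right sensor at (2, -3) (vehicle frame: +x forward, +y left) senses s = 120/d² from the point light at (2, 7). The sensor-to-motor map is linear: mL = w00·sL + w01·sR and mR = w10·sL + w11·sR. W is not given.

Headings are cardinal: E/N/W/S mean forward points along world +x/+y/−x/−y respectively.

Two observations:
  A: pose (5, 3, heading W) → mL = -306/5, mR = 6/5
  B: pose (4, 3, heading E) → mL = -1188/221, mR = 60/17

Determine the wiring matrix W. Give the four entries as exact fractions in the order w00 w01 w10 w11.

obs A: pose=(5,3,W) → sL=12/5, sR=60, mL=-306/5, mR=6/5
obs B: pose=(4,3,E) → sL=120/17, sR=24/13, mL=-1188/221, mR=60/17
sensor matrix S = [[12/5, 60], [120/17, 24/13]]; det S = -463104/1105
solve [mL_A; mL_B] = S·[w00; w01] and [mR_A; mR_B] = S·[w10; w11]:
  w00 = -1/2, w01 = -1, w10 = 1/2, w11 = 0

-1/2 -1 1/2 0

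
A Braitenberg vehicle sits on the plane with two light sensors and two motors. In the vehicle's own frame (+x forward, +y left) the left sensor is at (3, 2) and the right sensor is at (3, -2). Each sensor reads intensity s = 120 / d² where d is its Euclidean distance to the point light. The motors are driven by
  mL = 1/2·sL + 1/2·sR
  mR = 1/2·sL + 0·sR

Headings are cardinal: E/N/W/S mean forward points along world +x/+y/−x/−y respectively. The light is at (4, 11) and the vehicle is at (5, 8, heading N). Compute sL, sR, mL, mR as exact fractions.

left sensor world pos  = (3, 11); dL² = 1
right sensor world pos = (7, 11); dR² = 9
sL = 120/1 = 120
sR = 120/9 = 40/3
mL = 1/2·sL + 1/2·sR = 200/3
mR = 1/2·sL + 0·sR = 60

120 40/3 200/3 60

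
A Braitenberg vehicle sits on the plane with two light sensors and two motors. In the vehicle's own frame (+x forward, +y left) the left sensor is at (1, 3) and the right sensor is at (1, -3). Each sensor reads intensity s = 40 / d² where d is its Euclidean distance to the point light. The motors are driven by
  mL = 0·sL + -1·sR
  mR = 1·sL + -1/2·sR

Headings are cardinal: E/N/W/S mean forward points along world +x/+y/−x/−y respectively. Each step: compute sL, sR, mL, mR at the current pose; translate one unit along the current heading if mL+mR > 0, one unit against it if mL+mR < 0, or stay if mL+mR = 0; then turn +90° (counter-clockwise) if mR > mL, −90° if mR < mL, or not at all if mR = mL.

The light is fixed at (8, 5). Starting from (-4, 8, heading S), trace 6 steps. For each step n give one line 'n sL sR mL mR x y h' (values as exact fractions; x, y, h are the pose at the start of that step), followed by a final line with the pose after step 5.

n=0: pose=(-4,8,S); sL=8/17, sR=40/229; mL=-40/229, mR=1492/3893; mL+mR=812/3893 → advance +1; mR−mL=2172/3893 → turn +1·90°
n=1: pose=(-4,7,E); sL=20/73, sR=20/61; mL=-20/61, mR=490/4453; mL+mR=-970/4453 → advance -1; mR−mL=1950/4453 → turn +1·90°
n=2: pose=(-5,7,N); sL=8/53, sR=40/109; mL=-40/109, mR=-188/5777; mL+mR=-2308/5777 → advance -1; mR−mL=1932/5777 → turn +1·90°
n=3: pose=(-5,6,W); sL=1/5, sR=10/53; mL=-10/53, mR=28/265; mL+mR=-22/265 → advance -1; mR−mL=78/265 → turn +1·90°
n=4: pose=(-4,6,S); sL=40/81, sR=8/45; mL=-8/45, mR=164/405; mL+mR=92/405 → advance +1; mR−mL=236/405 → turn +1·90°
n=5: pose=(-4,5,E); sL=4/13, sR=4/13; mL=-4/13, mR=2/13; mL+mR=-2/13 → advance -1; mR−mL=6/13 → turn +1·90°

0 8/17 40/229 -40/229 1492/3893 -4 8 S
1 20/73 20/61 -20/61 490/4453 -4 7 E
2 8/53 40/109 -40/109 -188/5777 -5 7 N
3 1/5 10/53 -10/53 28/265 -5 6 W
4 40/81 8/45 -8/45 164/405 -4 6 S
5 4/13 4/13 -4/13 2/13 -4 5 E
final -5 5 N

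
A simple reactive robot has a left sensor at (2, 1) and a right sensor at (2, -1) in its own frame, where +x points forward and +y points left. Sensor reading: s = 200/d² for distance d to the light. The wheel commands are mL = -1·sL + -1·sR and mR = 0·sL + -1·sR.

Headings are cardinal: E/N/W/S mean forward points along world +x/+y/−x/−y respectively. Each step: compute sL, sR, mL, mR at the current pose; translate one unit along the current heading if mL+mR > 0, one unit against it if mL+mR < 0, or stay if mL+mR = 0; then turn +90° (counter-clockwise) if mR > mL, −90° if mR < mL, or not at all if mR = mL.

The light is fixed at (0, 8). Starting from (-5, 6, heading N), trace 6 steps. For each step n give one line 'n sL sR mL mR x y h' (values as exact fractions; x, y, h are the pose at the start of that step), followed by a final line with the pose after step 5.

n=0: pose=(-5,6,N); sL=50/9, sR=25/2; mL=-325/18, mR=-25/2; mL+mR=-275/9 → advance -1; mR−mL=50/9 → turn +1·90°
n=1: pose=(-5,5,W); sL=40/13, sR=200/53; mL=-4720/689, mR=-200/53; mL+mR=-7320/689 → advance -1; mR−mL=40/13 → turn +1·90°
n=2: pose=(-4,5,S); sL=100/17, sR=4; mL=-168/17, mR=-4; mL+mR=-236/17 → advance -1; mR−mL=100/17 → turn +1·90°
n=3: pose=(-4,6,E); sL=40, sR=200/13; mL=-720/13, mR=-200/13; mL+mR=-920/13 → advance -1; mR−mL=40 → turn +1·90°
n=4: pose=(-5,6,N); sL=50/9, sR=25/2; mL=-325/18, mR=-25/2; mL+mR=-275/9 → advance -1; mR−mL=50/9 → turn +1·90°
n=5: pose=(-5,5,W); sL=40/13, sR=200/53; mL=-4720/689, mR=-200/53; mL+mR=-7320/689 → advance -1; mR−mL=40/13 → turn +1·90°

0 50/9 25/2 -325/18 -25/2 -5 6 N
1 40/13 200/53 -4720/689 -200/53 -5 5 W
2 100/17 4 -168/17 -4 -4 5 S
3 40 200/13 -720/13 -200/13 -4 6 E
4 50/9 25/2 -325/18 -25/2 -5 6 N
5 40/13 200/53 -4720/689 -200/53 -5 5 W
final -4 5 S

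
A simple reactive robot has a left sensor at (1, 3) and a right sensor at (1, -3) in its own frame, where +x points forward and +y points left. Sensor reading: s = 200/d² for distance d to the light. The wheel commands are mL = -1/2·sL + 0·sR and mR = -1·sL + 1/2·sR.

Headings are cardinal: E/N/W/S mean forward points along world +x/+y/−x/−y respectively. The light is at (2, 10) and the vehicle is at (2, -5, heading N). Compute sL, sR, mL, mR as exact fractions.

left sensor world pos  = (-1, -4); dL² = 205
right sensor world pos = (5, -4); dR² = 205
sL = 200/205 = 40/41
sR = 200/205 = 40/41
mL = -1/2·sL + 0·sR = -20/41
mR = -1·sL + 1/2·sR = -20/41

40/41 40/41 -20/41 -20/41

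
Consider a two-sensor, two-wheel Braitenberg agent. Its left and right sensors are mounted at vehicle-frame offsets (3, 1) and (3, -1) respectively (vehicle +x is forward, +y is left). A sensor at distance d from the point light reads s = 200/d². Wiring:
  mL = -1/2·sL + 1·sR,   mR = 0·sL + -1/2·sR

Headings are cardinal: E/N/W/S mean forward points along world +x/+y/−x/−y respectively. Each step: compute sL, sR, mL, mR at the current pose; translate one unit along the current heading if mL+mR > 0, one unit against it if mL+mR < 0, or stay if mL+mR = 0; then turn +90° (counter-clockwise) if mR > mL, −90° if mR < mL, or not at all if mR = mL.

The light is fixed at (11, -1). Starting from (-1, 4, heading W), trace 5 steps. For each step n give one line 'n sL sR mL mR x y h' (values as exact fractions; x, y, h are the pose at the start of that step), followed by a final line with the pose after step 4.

0 200/241 200/261 22100/62901 -100/261 -1 4 W
1 25/26 50/41 1575/2132 -25/41 0 4 N
2 200/113 200/89 13700/10057 -100/89 0 5 E
3 20/9 20/13 50/117 -10/13 1 5 S
4 40/41 200/233 3540/9553 -100/233 1 6 W
final 2 6 N

n=0: pose=(-1,4,W); sL=200/241, sR=200/261; mL=22100/62901, mR=-100/261; mL+mR=-2000/62901 → advance -1; mR−mL=-15400/20967 → turn -1·90°
n=1: pose=(0,4,N); sL=25/26, sR=50/41; mL=1575/2132, mR=-25/41; mL+mR=275/2132 → advance +1; mR−mL=-2875/2132 → turn -1·90°
n=2: pose=(0,5,E); sL=200/113, sR=200/89; mL=13700/10057, mR=-100/89; mL+mR=2400/10057 → advance +1; mR−mL=-25000/10057 → turn -1·90°
n=3: pose=(1,5,S); sL=20/9, sR=20/13; mL=50/117, mR=-10/13; mL+mR=-40/117 → advance -1; mR−mL=-140/117 → turn -1·90°
n=4: pose=(1,6,W); sL=40/41, sR=200/233; mL=3540/9553, mR=-100/233; mL+mR=-560/9553 → advance -1; mR−mL=-7640/9553 → turn -1·90°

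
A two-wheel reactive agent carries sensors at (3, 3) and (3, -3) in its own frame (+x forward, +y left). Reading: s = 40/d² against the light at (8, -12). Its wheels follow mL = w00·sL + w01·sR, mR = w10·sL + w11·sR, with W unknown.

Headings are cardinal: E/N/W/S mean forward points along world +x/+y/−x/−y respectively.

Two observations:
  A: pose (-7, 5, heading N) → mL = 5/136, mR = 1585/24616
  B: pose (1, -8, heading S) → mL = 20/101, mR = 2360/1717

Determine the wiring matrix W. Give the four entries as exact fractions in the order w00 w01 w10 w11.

0 1/2 1/2 1/2

obs A: pose=(-7,5,N) → sL=10/181, sR=5/68, mL=5/136, mR=1585/24616
obs B: pose=(1,-8,S) → sL=40/17, sR=40/101, mL=20/101, mR=2360/1717
sensor matrix S = [[10/181, 5/68], [40/17, 40/101]]; det S = -798450/5283209
solve [mL_A; mL_B] = S·[w00; w01] and [mR_A; mR_B] = S·[w10; w11]:
  w00 = 0, w01 = 1/2, w10 = 1/2, w11 = 1/2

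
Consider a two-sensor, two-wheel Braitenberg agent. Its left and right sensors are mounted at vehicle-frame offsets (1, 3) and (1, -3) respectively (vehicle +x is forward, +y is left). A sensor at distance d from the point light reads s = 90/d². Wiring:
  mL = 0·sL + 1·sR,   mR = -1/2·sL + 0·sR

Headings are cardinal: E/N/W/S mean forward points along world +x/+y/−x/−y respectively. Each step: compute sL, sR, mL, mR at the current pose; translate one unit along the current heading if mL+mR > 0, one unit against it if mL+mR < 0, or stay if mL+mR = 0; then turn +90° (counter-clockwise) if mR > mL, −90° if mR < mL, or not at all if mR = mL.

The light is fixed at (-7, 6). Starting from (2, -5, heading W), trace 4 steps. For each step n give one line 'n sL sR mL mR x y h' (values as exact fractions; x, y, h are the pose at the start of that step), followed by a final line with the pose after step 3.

0 9/26 45/64 45/64 -9/52 2 -5 W
1 18/25 90/221 90/221 -9/25 1 -5 N
2 9/13 9/25 9/25 -9/26 1 -4 E
3 18/53 90/157 90/157 -9/53 2 -4 S
final 2 -5 W

n=0: pose=(2,-5,W); sL=9/26, sR=45/64; mL=45/64, mR=-9/52; mL+mR=441/832 → advance +1; mR−mL=-729/832 → turn -1·90°
n=1: pose=(1,-5,N); sL=18/25, sR=90/221; mL=90/221, mR=-9/25; mL+mR=261/5525 → advance +1; mR−mL=-4239/5525 → turn -1·90°
n=2: pose=(1,-4,E); sL=9/13, sR=9/25; mL=9/25, mR=-9/26; mL+mR=9/650 → advance +1; mR−mL=-459/650 → turn -1·90°
n=3: pose=(2,-4,S); sL=18/53, sR=90/157; mL=90/157, mR=-9/53; mL+mR=3357/8321 → advance +1; mR−mL=-6183/8321 → turn -1·90°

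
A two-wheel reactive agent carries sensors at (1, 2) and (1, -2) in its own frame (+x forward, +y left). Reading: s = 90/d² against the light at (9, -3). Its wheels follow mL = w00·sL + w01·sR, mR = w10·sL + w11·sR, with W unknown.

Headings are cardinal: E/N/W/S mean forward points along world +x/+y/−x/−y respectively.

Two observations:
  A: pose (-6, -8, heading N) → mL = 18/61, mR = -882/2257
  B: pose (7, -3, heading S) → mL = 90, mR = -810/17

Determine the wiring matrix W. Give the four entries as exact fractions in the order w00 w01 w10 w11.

1 0 -1/2 -1/2

obs A: pose=(-6,-8,N) → sL=18/61, sR=18/37, mL=18/61, mR=-882/2257
obs B: pose=(7,-3,S) → sL=90, sR=90/17, mL=90, mR=-810/17
sensor matrix S = [[18/61, 18/37], [90, 90/17]]; det S = -1620000/38369
solve [mL_A; mL_B] = S·[w00; w01] and [mR_A; mR_B] = S·[w10; w11]:
  w00 = 1, w01 = 0, w10 = -1/2, w11 = -1/2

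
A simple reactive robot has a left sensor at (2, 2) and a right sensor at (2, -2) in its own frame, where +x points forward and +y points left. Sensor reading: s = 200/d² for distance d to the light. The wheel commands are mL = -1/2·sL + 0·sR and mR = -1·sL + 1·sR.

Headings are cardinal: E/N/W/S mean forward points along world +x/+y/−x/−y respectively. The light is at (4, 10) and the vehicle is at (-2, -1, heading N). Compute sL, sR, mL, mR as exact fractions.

40/29 200/97 -20/29 1920/2813

left sensor world pos  = (-4, 1); dL² = 145
right sensor world pos = (0, 1); dR² = 97
sL = 200/145 = 40/29
sR = 200/97 = 200/97
mL = -1/2·sL + 0·sR = -20/29
mR = -1·sL + 1·sR = 1920/2813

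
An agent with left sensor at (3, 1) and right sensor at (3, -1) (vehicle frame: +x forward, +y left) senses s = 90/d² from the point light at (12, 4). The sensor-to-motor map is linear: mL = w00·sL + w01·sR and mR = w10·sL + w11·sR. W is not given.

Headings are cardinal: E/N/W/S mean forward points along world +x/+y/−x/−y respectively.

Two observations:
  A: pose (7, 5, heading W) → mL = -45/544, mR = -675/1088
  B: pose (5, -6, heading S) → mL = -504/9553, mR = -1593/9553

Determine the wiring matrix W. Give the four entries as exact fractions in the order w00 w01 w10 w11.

-1 1 1/2 -1

obs A: pose=(7,5,W) → sL=45/32, sR=45/34, mL=-45/544, mR=-675/1088
obs B: pose=(5,-6,S) → sL=18/41, sR=90/233, mL=-504/9553, mR=-1593/9553
sensor matrix S = [[45/32, 45/34], [18/41, 90/233]]; det S = -98415/2598416
solve [mL_A; mL_B] = S·[w00; w01] and [mR_A; mR_B] = S·[w10; w11]:
  w00 = -1, w01 = 1, w10 = 1/2, w11 = -1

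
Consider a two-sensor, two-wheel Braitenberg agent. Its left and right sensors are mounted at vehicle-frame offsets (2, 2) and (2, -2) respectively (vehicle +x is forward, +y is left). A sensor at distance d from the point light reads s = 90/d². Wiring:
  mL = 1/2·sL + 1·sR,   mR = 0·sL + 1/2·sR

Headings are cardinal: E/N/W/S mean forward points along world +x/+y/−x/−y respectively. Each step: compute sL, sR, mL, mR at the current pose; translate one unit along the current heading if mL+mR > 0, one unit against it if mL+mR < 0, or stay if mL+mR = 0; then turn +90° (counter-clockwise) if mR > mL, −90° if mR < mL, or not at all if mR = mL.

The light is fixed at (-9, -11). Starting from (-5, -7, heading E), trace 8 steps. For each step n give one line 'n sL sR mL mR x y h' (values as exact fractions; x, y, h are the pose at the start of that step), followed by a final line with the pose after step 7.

n=0: pose=(-5,-7,E); sL=5/4, sR=9/4; mL=23/8, mR=9/8; mL+mR=4 → advance +1; mR−mL=-7/4 → turn -1·90°
n=1: pose=(-4,-7,S); sL=90/53, sR=90/13; mL=5355/689, mR=45/13; mL+mR=7740/689 → advance +1; mR−mL=-2970/689 → turn -1·90°
n=2: pose=(-4,-8,W); sL=9, sR=45/17; mL=243/34, mR=45/34; mL+mR=144/17 → advance +1; mR−mL=-99/17 → turn -1·90°
n=3: pose=(-5,-8,N); sL=90/29, sR=90/61; mL=5355/1769, mR=45/61; mL+mR=6660/1769 → advance +1; mR−mL=-4050/1769 → turn -1·90°
n=4: pose=(-5,-7,E); sL=5/4, sR=9/4; mL=23/8, mR=9/8; mL+mR=4 → advance +1; mR−mL=-7/4 → turn -1·90°
n=5: pose=(-4,-7,S); sL=90/53, sR=90/13; mL=5355/689, mR=45/13; mL+mR=7740/689 → advance +1; mR−mL=-2970/689 → turn -1·90°
n=6: pose=(-4,-8,W); sL=9, sR=45/17; mL=243/34, mR=45/34; mL+mR=144/17 → advance +1; mR−mL=-99/17 → turn -1·90°
n=7: pose=(-5,-8,N); sL=90/29, sR=90/61; mL=5355/1769, mR=45/61; mL+mR=6660/1769 → advance +1; mR−mL=-4050/1769 → turn -1·90°

0 5/4 9/4 23/8 9/8 -5 -7 E
1 90/53 90/13 5355/689 45/13 -4 -7 S
2 9 45/17 243/34 45/34 -4 -8 W
3 90/29 90/61 5355/1769 45/61 -5 -8 N
4 5/4 9/4 23/8 9/8 -5 -7 E
5 90/53 90/13 5355/689 45/13 -4 -7 S
6 9 45/17 243/34 45/34 -4 -8 W
7 90/29 90/61 5355/1769 45/61 -5 -8 N
final -5 -7 E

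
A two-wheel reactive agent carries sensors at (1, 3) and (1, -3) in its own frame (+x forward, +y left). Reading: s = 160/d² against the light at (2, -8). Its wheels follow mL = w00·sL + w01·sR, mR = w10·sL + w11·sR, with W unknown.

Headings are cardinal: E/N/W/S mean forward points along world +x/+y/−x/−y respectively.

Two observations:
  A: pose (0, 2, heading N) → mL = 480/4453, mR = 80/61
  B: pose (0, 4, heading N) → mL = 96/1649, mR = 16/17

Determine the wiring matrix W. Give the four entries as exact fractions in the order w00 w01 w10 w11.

-1/2 1/2 0 1

obs A: pose=(0,2,N) → sL=80/73, sR=80/61, mL=480/4453, mR=80/61
obs B: pose=(0,4,N) → sL=80/97, sR=16/17, mL=96/1649, mR=16/17
sensor matrix S = [[80/73, 80/61], [80/97, 16/17]]; det S = -368640/7342997
solve [mL_A; mL_B] = S·[w00; w01] and [mR_A; mR_B] = S·[w10; w11]:
  w00 = -1/2, w01 = 1/2, w10 = 0, w11 = 1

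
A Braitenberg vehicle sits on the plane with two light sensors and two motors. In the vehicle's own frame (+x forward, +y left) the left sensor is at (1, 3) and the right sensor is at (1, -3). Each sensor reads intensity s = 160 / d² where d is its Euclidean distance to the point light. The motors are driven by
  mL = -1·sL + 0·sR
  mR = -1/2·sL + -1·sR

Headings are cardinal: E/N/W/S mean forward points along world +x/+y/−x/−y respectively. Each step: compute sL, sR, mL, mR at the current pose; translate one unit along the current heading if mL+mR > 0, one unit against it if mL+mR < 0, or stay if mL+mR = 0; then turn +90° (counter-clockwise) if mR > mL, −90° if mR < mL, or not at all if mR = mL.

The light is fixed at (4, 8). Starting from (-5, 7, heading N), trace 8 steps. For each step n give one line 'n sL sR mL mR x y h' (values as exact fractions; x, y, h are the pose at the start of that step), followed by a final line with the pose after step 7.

n=0: pose=(-5,7,N); sL=10/9, sR=40/9; mL=-10/9, mR=-5; mL+mR=-55/9 → advance -1; mR−mL=-35/9 → turn -1·90°
n=1: pose=(-5,6,E); sL=32/13, sR=160/89; mL=-32/13, mR=-3504/1157; mL+mR=-6352/1157 → advance -1; mR−mL=-656/1157 → turn -1·90°
n=2: pose=(-6,6,S); sL=80/29, sR=80/89; mL=-80/29, mR=-5880/2581; mL+mR=-13000/2581 → advance -1; mR−mL=1240/2581 → turn +1·90°
n=3: pose=(-6,7,E); sL=32/17, sR=160/97; mL=-32/17, mR=-4272/1649; mL+mR=-7376/1649 → advance -1; mR−mL=-1168/1649 → turn -1·90°
n=4: pose=(-7,7,S); sL=40/17, sR=4/5; mL=-40/17, mR=-168/85; mL+mR=-368/85 → advance -1; mR−mL=32/85 → turn +1·90°
n=5: pose=(-7,8,E); sL=160/109, sR=160/109; mL=-160/109, mR=-240/109; mL+mR=-400/109 → advance -1; mR−mL=-80/109 → turn -1·90°
n=6: pose=(-8,8,S); sL=80/41, sR=80/113; mL=-80/41, mR=-7800/4633; mL+mR=-16840/4633 → advance -1; mR−mL=1240/4633 → turn +1·90°
n=7: pose=(-8,9,E); sL=160/137, sR=32/25; mL=-160/137, mR=-6384/3425; mL+mR=-10384/3425 → advance -1; mR−mL=-2384/3425 → turn -1·90°

0 10/9 40/9 -10/9 -5 -5 7 N
1 32/13 160/89 -32/13 -3504/1157 -5 6 E
2 80/29 80/89 -80/29 -5880/2581 -6 6 S
3 32/17 160/97 -32/17 -4272/1649 -6 7 E
4 40/17 4/5 -40/17 -168/85 -7 7 S
5 160/109 160/109 -160/109 -240/109 -7 8 E
6 80/41 80/113 -80/41 -7800/4633 -8 8 S
7 160/137 32/25 -160/137 -6384/3425 -8 9 E
final -9 9 S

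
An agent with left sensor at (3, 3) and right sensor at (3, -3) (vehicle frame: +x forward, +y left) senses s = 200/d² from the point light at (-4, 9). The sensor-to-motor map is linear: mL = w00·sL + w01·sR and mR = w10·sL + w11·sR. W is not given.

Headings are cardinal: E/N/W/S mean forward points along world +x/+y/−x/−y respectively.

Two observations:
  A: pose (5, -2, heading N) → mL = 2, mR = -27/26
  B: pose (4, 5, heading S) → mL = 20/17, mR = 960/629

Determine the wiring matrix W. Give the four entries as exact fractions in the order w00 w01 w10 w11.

obs A: pose=(5,-2,N) → sL=2, sR=25/26, mL=2, mR=-27/26
obs B: pose=(4,5,S) → sL=20/17, sR=100/37, mL=20/17, mR=960/629
sensor matrix S = [[2, 25/26], [20/17, 100/37]]; det S = 34950/8177
solve [mL_A; mL_B] = S·[w00; w01] and [mR_A; mR_B] = S·[w10; w11]:
  w00 = 1, w01 = 0, w10 = -1, w11 = 1

1 0 -1 1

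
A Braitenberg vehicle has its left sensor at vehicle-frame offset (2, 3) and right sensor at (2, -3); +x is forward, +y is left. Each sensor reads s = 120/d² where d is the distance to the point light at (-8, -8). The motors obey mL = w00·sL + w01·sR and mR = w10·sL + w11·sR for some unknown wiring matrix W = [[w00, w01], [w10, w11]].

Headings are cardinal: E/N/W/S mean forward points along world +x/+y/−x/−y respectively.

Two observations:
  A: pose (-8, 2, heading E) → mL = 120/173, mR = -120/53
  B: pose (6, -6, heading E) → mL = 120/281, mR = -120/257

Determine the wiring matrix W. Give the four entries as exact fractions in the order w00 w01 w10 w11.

1 0 0 -1

obs A: pose=(-8,2,E) → sL=120/173, sR=120/53, mL=120/173, mR=-120/53
obs B: pose=(6,-6,E) → sL=120/281, sR=120/257, mL=120/281, mR=-120/257
sensor matrix S = [[120/173, 120/53], [120/281, 120/257]]; det S = -425779200/662157673
solve [mL_A; mL_B] = S·[w00; w01] and [mR_A; mR_B] = S·[w10; w11]:
  w00 = 1, w01 = 0, w10 = 0, w11 = -1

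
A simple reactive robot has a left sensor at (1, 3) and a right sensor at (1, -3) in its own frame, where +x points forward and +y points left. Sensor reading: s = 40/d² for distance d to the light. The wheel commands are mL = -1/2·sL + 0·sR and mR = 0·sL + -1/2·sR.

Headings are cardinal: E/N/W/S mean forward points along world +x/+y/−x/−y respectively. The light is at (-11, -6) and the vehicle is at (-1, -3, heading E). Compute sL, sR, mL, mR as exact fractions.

left sensor world pos  = (0, 0); dL² = 157
right sensor world pos = (0, -6); dR² = 121
sL = 40/157 = 40/157
sR = 40/121 = 40/121
mL = -1/2·sL + 0·sR = -20/157
mR = 0·sL + -1/2·sR = -20/121

40/157 40/121 -20/157 -20/121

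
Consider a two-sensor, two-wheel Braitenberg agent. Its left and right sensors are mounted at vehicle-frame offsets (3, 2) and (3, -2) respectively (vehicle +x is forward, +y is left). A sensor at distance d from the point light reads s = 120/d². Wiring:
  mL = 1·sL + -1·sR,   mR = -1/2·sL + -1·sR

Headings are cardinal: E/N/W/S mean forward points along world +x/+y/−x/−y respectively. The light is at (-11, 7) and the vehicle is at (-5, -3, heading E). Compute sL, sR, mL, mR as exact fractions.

24/29 8/15 128/435 -412/435

left sensor world pos  = (-2, -1); dL² = 145
right sensor world pos = (-2, -5); dR² = 225
sL = 120/145 = 24/29
sR = 120/225 = 8/15
mL = 1·sL + -1·sR = 128/435
mR = -1/2·sL + -1·sR = -412/435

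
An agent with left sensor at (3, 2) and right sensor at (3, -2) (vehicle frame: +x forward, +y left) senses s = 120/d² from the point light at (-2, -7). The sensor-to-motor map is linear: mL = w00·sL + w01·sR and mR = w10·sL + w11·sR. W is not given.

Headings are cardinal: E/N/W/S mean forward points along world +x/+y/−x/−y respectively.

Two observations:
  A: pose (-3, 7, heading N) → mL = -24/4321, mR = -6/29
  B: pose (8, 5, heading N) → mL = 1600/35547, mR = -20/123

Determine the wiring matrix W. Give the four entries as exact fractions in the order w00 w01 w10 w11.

obs A: pose=(-3,7,N) → sL=60/149, sR=12/29, mL=-24/4321, mR=-6/29
obs B: pose=(8,5,N) → sL=120/289, sR=40/123, mL=1600/35547, mR=-20/123
sensor matrix S = [[60/149, 12/29], [120/289, 40/123]]; det S = -2092160/51199529
solve [mL_A; mL_B] = S·[w00; w01] and [mR_A; mR_B] = S·[w10; w11]:
  w00 = 1/2, w01 = -1/2, w10 = 0, w11 = -1/2

1/2 -1/2 0 -1/2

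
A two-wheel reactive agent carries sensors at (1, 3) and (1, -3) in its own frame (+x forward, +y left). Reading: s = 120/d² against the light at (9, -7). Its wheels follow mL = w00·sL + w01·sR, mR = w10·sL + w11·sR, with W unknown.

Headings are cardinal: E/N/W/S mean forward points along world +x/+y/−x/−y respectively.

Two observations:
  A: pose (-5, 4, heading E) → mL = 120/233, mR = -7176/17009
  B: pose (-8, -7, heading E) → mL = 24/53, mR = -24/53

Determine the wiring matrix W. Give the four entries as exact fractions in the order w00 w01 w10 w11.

0 1 -1/2 -1/2

obs A: pose=(-5,4,E) → sL=24/73, sR=120/233, mL=120/233, mR=-7176/17009
obs B: pose=(-8,-7,E) → sL=24/53, sR=24/53, mL=24/53, mR=-24/53
sensor matrix S = [[24/73, 120/233], [24/53, 24/53]]; det S = -76032/901477
solve [mL_A; mL_B] = S·[w00; w01] and [mR_A; mR_B] = S·[w10; w11]:
  w00 = 0, w01 = 1, w10 = -1/2, w11 = -1/2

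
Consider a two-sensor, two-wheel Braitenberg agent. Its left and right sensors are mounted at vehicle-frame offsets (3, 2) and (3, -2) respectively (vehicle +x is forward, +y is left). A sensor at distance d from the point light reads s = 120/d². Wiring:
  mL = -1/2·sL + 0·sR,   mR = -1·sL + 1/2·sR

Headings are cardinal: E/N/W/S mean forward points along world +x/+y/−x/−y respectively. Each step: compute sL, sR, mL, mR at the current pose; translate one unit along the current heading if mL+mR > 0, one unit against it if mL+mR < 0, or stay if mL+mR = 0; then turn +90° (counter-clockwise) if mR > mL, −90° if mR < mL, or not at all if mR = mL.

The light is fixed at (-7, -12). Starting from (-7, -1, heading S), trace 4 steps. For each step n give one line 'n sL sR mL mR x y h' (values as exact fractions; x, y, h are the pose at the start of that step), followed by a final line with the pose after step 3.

n=0: pose=(-7,-1,S); sL=30/17, sR=30/17; mL=-15/17, mR=-15/17; mL+mR=-30/17 → advance -1; mR−mL=0 → turn +0·90°
n=1: pose=(-7,0,S); sL=24/17, sR=24/17; mL=-12/17, mR=-12/17; mL+mR=-24/17 → advance -1; mR−mL=0 → turn +0·90°
n=2: pose=(-7,1,S); sL=15/13, sR=15/13; mL=-15/26, mR=-15/26; mL+mR=-15/13 → advance -1; mR−mL=0 → turn +0·90°
n=3: pose=(-7,2,S); sL=24/25, sR=24/25; mL=-12/25, mR=-12/25; mL+mR=-24/25 → advance -1; mR−mL=0 → turn +0·90°

0 30/17 30/17 -15/17 -15/17 -7 -1 S
1 24/17 24/17 -12/17 -12/17 -7 0 S
2 15/13 15/13 -15/26 -15/26 -7 1 S
3 24/25 24/25 -12/25 -12/25 -7 2 S
final -7 3 S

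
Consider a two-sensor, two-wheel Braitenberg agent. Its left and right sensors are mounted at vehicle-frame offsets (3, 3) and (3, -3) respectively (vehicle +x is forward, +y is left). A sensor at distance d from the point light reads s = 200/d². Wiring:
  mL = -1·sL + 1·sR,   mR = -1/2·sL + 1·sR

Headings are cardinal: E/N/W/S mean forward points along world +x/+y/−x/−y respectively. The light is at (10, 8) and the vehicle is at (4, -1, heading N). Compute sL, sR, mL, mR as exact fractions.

200/117 40/9 320/117 140/39

left sensor world pos  = (1, 2); dL² = 117
right sensor world pos = (7, 2); dR² = 45
sL = 200/117 = 200/117
sR = 200/45 = 40/9
mL = -1·sL + 1·sR = 320/117
mR = -1/2·sL + 1·sR = 140/39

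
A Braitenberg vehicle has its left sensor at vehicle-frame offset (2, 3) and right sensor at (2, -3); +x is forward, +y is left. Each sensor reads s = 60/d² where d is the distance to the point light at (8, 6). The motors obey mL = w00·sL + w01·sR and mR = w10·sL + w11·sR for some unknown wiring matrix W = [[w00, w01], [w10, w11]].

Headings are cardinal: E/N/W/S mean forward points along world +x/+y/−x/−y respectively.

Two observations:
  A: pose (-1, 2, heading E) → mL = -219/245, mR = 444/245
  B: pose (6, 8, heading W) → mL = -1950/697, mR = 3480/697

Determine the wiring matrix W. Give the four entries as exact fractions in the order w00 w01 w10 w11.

obs A: pose=(-1,2,E) → sL=6/5, sR=30/49, mL=-219/245, mR=444/245
obs B: pose=(6,8,W) → sL=60/17, sR=60/41, mL=-1950/697, mR=3480/697
sensor matrix S = [[6/5, 30/49], [60/17, 60/41]]; det S = -13824/34153
solve [mL_A; mL_B] = S·[w00; w01] and [mR_A; mR_B] = S·[w10; w11]:
  w00 = -1, w01 = 1/2, w10 = 1, w11 = 1

-1 1/2 1 1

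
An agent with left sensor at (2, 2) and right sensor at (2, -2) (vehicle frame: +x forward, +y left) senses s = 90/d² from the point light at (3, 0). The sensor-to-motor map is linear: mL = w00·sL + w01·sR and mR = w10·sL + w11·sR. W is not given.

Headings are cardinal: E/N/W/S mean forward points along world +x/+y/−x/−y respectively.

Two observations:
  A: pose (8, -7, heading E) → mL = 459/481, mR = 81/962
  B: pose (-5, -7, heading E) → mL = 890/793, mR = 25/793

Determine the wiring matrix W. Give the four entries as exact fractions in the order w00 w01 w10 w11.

obs A: pose=(8,-7,E) → sL=45/37, sR=9/13, mL=459/481, mR=81/962
obs B: pose=(-5,-7,E) → sL=90/61, sR=10/13, mL=890/793, mR=25/793
sensor matrix S = [[45/37, 9/13], [90/61, 10/13]]; det S = -2520/29341
solve [mL_A; mL_B] = S·[w00; w01] and [mR_A; mR_B] = S·[w10; w11]:
  w00 = 1/2, w01 = 1/2, w10 = -1/2, w11 = 1

1/2 1/2 -1/2 1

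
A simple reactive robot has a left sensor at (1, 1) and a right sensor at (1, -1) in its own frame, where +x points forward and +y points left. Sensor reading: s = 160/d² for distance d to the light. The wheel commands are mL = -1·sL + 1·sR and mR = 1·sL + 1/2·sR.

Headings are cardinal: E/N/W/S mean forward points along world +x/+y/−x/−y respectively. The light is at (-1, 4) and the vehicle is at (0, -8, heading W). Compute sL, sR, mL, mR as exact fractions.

160/169 160/121 7680/20449 32880/20449

left sensor world pos  = (-1, -9); dL² = 169
right sensor world pos = (-1, -7); dR² = 121
sL = 160/169 = 160/169
sR = 160/121 = 160/121
mL = -1·sL + 1·sR = 7680/20449
mR = 1·sL + 1/2·sR = 32880/20449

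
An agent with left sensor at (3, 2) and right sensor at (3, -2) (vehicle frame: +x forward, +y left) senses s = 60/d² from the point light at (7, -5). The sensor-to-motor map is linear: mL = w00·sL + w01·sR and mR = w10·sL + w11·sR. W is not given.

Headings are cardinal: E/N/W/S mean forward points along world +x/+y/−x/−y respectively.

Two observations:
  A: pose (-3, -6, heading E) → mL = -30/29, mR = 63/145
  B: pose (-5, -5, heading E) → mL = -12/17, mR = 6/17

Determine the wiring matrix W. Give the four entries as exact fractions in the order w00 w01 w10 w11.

0 -1 -1/2 1

obs A: pose=(-3,-6,E) → sL=6/5, sR=30/29, mL=-30/29, mR=63/145
obs B: pose=(-5,-5,E) → sL=12/17, sR=12/17, mL=-12/17, mR=6/17
sensor matrix S = [[6/5, 30/29], [12/17, 12/17]]; det S = 288/2465
solve [mL_A; mL_B] = S·[w00; w01] and [mR_A; mR_B] = S·[w10; w11]:
  w00 = 0, w01 = -1, w10 = -1/2, w11 = 1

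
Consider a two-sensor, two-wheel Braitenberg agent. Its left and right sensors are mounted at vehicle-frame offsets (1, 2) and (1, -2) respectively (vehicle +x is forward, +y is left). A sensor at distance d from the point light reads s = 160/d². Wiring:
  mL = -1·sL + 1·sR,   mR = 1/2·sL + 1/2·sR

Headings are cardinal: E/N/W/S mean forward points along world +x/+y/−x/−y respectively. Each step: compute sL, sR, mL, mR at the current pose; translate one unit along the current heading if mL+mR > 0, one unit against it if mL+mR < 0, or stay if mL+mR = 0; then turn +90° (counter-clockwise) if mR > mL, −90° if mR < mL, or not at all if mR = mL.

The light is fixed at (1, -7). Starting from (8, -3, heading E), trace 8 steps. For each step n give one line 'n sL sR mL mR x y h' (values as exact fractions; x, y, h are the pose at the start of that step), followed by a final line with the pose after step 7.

n=0: pose=(8,-3,E); sL=8/5, sR=40/17; mL=64/85, mR=168/85; mL+mR=232/85 → advance +1; mR−mL=104/85 → turn +1·90°
n=1: pose=(9,-3,N); sL=160/61, sR=32/25; mL=-2048/1525, mR=2976/1525; mL+mR=928/1525 → advance +1; mR−mL=5024/1525 → turn +1·90°
n=2: pose=(9,-2,W); sL=80/29, sR=80/49; mL=-1600/1421, mR=3120/1421; mL+mR=1520/1421 → advance +1; mR−mL=4720/1421 → turn +1·90°
n=3: pose=(8,-2,S); sL=160/97, sR=160/41; mL=8960/3977, mR=11040/3977; mL+mR=20000/3977 → advance +1; mR−mL=2080/3977 → turn +1·90°
n=4: pose=(8,-3,E); sL=8/5, sR=40/17; mL=64/85, mR=168/85; mL+mR=232/85 → advance +1; mR−mL=104/85 → turn +1·90°
n=5: pose=(9,-3,N); sL=160/61, sR=32/25; mL=-2048/1525, mR=2976/1525; mL+mR=928/1525 → advance +1; mR−mL=5024/1525 → turn +1·90°
n=6: pose=(9,-2,W); sL=80/29, sR=80/49; mL=-1600/1421, mR=3120/1421; mL+mR=1520/1421 → advance +1; mR−mL=4720/1421 → turn +1·90°
n=7: pose=(8,-2,S); sL=160/97, sR=160/41; mL=8960/3977, mR=11040/3977; mL+mR=20000/3977 → advance +1; mR−mL=2080/3977 → turn +1·90°

0 8/5 40/17 64/85 168/85 8 -3 E
1 160/61 32/25 -2048/1525 2976/1525 9 -3 N
2 80/29 80/49 -1600/1421 3120/1421 9 -2 W
3 160/97 160/41 8960/3977 11040/3977 8 -2 S
4 8/5 40/17 64/85 168/85 8 -3 E
5 160/61 32/25 -2048/1525 2976/1525 9 -3 N
6 80/29 80/49 -1600/1421 3120/1421 9 -2 W
7 160/97 160/41 8960/3977 11040/3977 8 -2 S
final 8 -3 E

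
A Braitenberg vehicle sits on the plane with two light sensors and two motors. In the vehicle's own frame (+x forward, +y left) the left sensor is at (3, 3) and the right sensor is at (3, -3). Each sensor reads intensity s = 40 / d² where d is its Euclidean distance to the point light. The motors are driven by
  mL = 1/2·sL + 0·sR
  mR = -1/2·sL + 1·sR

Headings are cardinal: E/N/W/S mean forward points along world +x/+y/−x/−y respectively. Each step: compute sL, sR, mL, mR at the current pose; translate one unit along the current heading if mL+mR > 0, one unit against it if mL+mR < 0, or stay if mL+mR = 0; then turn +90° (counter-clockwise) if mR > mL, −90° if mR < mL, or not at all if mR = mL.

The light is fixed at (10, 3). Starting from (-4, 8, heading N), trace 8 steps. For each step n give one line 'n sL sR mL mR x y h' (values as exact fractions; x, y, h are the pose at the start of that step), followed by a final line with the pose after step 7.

0 40/353 8/37 20/353 2084/13061 -4 8 N
1 20/149 4/37 10/149 226/5513 -4 9 W
2 8/81 8/45 4/81 52/405 -5 9 N
3 2/17 5/53 1/17 32/901 -5 10 W
4 40/461 40/269 20/461 13060/124009 -6 10 N
5 20/193 20/241 10/193 1450/46513 -6 11 W
6 40/521 40/317 20/521 14500/165157 -7 11 N
7 10/109 5/68 5/109 205/7412 -7 12 W
final -8 12 N

n=0: pose=(-4,8,N); sL=40/353, sR=8/37; mL=20/353, mR=2084/13061; mL+mR=8/37 → advance +1; mR−mL=1344/13061 → turn +1·90°
n=1: pose=(-4,9,W); sL=20/149, sR=4/37; mL=10/149, mR=226/5513; mL+mR=4/37 → advance +1; mR−mL=-144/5513 → turn -1·90°
n=2: pose=(-5,9,N); sL=8/81, sR=8/45; mL=4/81, mR=52/405; mL+mR=8/45 → advance +1; mR−mL=32/405 → turn +1·90°
n=3: pose=(-5,10,W); sL=2/17, sR=5/53; mL=1/17, mR=32/901; mL+mR=5/53 → advance +1; mR−mL=-21/901 → turn -1·90°
n=4: pose=(-6,10,N); sL=40/461, sR=40/269; mL=20/461, mR=13060/124009; mL+mR=40/269 → advance +1; mR−mL=7680/124009 → turn +1·90°
n=5: pose=(-6,11,W); sL=20/193, sR=20/241; mL=10/193, mR=1450/46513; mL+mR=20/241 → advance +1; mR−mL=-960/46513 → turn -1·90°
n=6: pose=(-7,11,N); sL=40/521, sR=40/317; mL=20/521, mR=14500/165157; mL+mR=40/317 → advance +1; mR−mL=8160/165157 → turn +1·90°
n=7: pose=(-7,12,W); sL=10/109, sR=5/68; mL=5/109, mR=205/7412; mL+mR=5/68 → advance +1; mR−mL=-135/7412 → turn -1·90°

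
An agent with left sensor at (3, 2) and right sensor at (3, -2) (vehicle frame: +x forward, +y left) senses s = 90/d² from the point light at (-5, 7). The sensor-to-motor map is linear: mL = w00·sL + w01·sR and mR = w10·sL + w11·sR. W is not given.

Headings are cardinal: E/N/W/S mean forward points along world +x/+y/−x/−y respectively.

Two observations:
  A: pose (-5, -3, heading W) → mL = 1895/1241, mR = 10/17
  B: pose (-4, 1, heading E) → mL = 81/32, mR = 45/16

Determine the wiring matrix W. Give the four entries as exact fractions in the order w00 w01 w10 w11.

1/2 1 1 0

obs A: pose=(-5,-3,W) → sL=10/17, sR=90/73, mL=1895/1241, mR=10/17
obs B: pose=(-4,1,E) → sL=45/16, sR=9/8, mL=81/32, mR=45/16
sensor matrix S = [[10/17, 90/73], [45/16, 9/8]]; det S = -27855/9928
solve [mL_A; mL_B] = S·[w00; w01] and [mR_A; mR_B] = S·[w10; w11]:
  w00 = 1/2, w01 = 1, w10 = 1, w11 = 0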